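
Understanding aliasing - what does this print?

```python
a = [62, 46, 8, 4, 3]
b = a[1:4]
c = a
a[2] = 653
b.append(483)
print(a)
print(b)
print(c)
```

Key concept: slice vs alias.
Step by step:
`a = [62, 46, 8, 4, 3]` → a = [62, 46, 8, 4, 3]
`b = a[1:4]` → b = [46, 8, 4]
`c = a` → c = [62, 46, 8, 4, 3] (same object as a)
`a[2] = 653` → a = [62, 46, 653, 4, 3] (same object as c); c = [62, 46, 653, 4, 3] (same object as a)
`b.append(483)` → b = [46, 8, 4, 483]
`print(a)` → prints [62, 46, 653, 4, 3]
`print(b)` → prints [46, 8, 4, 483]
`print(c)` → prints [62, 46, 653, 4, 3]

Answer:
[62, 46, 653, 4, 3]
[46, 8, 4, 483]
[62, 46, 653, 4, 3]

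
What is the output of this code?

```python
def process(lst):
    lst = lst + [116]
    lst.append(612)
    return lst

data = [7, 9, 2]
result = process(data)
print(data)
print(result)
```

Key concept: rebinding parameter vs mutation.
Step by step:
`data = [7, 9, 2]` → data = [7, 9, 2]
`result = process(data)` → result = [7, 9, 2, 116, 612]
`print(data)` → prints [7, 9, 2]
`print(result)` → prints [7, 9, 2, 116, 612]

Answer:
[7, 9, 2]
[7, 9, 2, 116, 612]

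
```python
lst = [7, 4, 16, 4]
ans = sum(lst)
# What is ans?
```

Trace:
`lst = [7, 4, 16, 4]` → lst = [7, 4, 16, 4]
`ans = sum(lst)` → ans = 31
So ans = 31

Answer: 31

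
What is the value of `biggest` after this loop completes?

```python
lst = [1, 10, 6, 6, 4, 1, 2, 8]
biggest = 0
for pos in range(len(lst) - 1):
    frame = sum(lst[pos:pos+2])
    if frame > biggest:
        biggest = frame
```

Max sum of 2-element window in [1, 10, 6, 6, 4, 1, 2, 8]
`biggest` takes the values: 0 → 11 → 16

Answer: 16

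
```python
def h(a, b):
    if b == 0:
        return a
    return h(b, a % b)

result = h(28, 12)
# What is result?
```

h(28, 12) -> h(12, 4) -> h(4, 0) -> 4

Answer: 4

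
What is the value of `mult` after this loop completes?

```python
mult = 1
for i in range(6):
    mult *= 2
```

2^6 = 64
`mult` takes the values: 1 → 2 → 4 → 8 → 16 → 32 → 64

Answer: 64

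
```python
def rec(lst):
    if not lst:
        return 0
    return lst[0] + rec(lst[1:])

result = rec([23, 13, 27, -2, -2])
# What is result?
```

23 + 13 + 27 + (-2) + (-2) + 0 = 59

Answer: 59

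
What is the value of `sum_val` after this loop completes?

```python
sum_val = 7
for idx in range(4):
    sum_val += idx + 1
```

Start at 7, add 1 to 4 = 17
`sum_val` takes the values: 7 → 8 → 10 → 13 → 17

Answer: 17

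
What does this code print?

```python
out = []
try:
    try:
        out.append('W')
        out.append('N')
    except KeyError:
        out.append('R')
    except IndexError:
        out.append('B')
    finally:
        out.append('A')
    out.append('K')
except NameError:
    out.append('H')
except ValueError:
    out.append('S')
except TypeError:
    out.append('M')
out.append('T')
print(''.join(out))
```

Execution trace: 'W' (inner try body) → 'N' (inner try body, no exception) → 'A' (inner finally) → 'K' (try body, no exception) → 'T' (after the try/except). Output: WNAKT

Answer: WNAKT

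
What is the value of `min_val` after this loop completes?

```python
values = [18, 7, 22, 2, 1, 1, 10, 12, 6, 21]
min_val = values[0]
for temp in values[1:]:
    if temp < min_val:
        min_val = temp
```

Minimum of [18, 7, 22, 2, 1, 1, 10, 12, 6, 21]
`min_val` takes the values: 18 → 7 → 2 → 1

Answer: 1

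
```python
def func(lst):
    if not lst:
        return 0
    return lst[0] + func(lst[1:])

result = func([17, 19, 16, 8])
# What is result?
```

17 + 19 + 16 + 8 + 0 = 60

Answer: 60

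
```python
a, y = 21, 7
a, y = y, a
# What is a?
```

Trace:
`a, y = 21, 7` → a = 21; y = 7
`a, y = y, a` → a = 7; y = 21
So a = 7

Answer: 7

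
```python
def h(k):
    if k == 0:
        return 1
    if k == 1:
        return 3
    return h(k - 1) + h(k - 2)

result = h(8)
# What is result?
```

Build up from base cases: h(0)=1, h(1)=3, h(2)=4, h(3)=7, h(4)=11, h(5)=18, h(6)=29, ..., h(8)=76

Answer: 76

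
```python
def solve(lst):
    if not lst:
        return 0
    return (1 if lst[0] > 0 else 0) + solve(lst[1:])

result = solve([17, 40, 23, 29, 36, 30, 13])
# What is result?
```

Count of positive elements in [17, 40, 23, 29, 36, 30, 13] = 7

Answer: 7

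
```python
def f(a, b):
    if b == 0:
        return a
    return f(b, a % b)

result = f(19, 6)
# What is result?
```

f(19, 6) -> f(6, 1) -> f(1, 0) -> 1

Answer: 1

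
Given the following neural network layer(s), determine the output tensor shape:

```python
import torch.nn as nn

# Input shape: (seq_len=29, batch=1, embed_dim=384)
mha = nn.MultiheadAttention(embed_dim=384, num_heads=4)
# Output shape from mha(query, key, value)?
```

Input: (29, 1, 384) -> Output: (29, 1, 384)

Answer: (29, 1, 384)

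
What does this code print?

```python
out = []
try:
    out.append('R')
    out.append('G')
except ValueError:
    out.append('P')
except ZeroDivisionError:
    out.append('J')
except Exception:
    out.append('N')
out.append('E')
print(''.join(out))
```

Execution trace: 'R' (try body) → 'G' (try body, no exception) → 'E' (after the try/except). Output: RGE

Answer: RGE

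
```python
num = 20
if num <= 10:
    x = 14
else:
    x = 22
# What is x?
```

Trace:
`num = 20` → num = 20
`if num <= 10: ...` → num <= 10 is False, take else branch → x = 22
So x = 22

Answer: 22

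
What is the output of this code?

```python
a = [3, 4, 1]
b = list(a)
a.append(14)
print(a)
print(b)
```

Key concept: list() constructor creates copy.
Step by step:
`a = [3, 4, 1]` → a = [3, 4, 1]
`b = list(a)` → b = [3, 4, 1]
`a.append(14)` → a = [3, 4, 1, 14]
`print(a)` → prints [3, 4, 1, 14]
`print(b)` → prints [3, 4, 1]

Answer:
[3, 4, 1, 14]
[3, 4, 1]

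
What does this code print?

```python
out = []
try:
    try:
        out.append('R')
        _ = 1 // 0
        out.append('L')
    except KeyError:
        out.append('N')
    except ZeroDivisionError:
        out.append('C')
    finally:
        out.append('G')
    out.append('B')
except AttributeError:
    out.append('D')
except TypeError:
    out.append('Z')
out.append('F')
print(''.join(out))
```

Execution trace: 'R' (inner try body) → 'C' (inner except ZeroDivisionError) → 'G' (inner finally) → 'B' (try body, no exception) → 'F' (after the try/except). Output: RCGBF

Answer: RCGBF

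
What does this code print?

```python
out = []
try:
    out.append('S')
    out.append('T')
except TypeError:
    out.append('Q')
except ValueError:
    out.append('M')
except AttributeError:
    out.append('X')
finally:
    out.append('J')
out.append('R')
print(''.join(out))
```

Execution trace: 'S' (try body) → 'T' (try body, no exception) → 'J' (finally) → 'R' (after the try/except). Output: STJR

Answer: STJR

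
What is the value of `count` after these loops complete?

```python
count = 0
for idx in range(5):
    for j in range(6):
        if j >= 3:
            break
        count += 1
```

Inner breaks at 3, outer runs 5 times
`count` takes the values: 0 → 1 → 2 → 3 → 4 → 5 → 6 → 7 → 8 → 9 → 10 → 11 → 12 → 13 → 14 → 15

Answer: 15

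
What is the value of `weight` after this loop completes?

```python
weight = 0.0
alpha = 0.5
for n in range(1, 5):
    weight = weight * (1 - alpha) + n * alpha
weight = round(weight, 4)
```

Moving average with lr=0.5
`weight` takes the values: 0.0 → 0.5 → 1.25 → 2.125 → 3.0625

Answer: 3.0625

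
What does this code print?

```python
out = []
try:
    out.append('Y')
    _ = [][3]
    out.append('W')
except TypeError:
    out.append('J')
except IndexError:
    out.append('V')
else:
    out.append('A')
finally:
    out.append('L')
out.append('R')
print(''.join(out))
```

Execution trace: 'Y' (try body) → 'V' (except IndexError) → 'L' (finally) → 'R' (after the try/except). Output: YVLR

Answer: YVLR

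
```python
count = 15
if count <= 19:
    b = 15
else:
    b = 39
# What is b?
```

Trace:
`count = 15` → count = 15
`if count <= 19: ...` → count <= 19 is True → b = 15
So b = 15

Answer: 15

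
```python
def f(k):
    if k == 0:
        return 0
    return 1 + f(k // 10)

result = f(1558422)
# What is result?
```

Count of digits of 1558422: 7

Answer: 7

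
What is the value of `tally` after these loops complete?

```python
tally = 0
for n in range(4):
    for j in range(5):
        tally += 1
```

4 * 5 = 20
`tally` takes the values: 0 → 1 → 2 → 3 → 4 → 5 → 6 → 7 → 8 → 9 → 10 → 11 → 12 → 13 → 14 → 15 → 16 → 17 → 18 → 19 → 20

Answer: 20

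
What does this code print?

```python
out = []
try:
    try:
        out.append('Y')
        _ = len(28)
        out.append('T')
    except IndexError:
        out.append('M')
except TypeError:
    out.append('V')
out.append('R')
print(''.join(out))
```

Execution trace: 'Y' (try body) → 'V' (outer except TypeError) → 'R' (after the try/except). Output: YVR

Answer: YVR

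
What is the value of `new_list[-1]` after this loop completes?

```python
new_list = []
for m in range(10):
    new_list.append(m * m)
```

Last element of squares 0 to 9
`new_list` takes the values: [] → [0] → [0, 1] → [0, 1, 4] → [0, 1, 4, 9] → [0, 1, 4, 9, 16] → [0, 1, 4, 9, 16, 25] → [0, 1, 4, 9, 16, 25, 36] → [0, 1, 4, 9, 16, 25, 36, 49] → [0, 1, 4, 9, 16, 25, 36, 49, 64] → [0, 1, 4, 9, 16, 25, 36, 49, 64, 81]
So `new_list[-1]` = 81

Answer: 81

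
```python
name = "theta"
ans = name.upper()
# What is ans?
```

Trace:
`name = "theta"` → name = 'theta'
`ans = name.upper()` → ans = 'THETA'
So ans = 'THETA'

Answer: 'THETA'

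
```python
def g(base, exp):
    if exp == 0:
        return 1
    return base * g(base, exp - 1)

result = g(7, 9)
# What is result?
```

g(7, 9) = 7 * 7 * 7 * 7 * 7 * 7 * 7 * 7 * 7 = 40353607

Answer: 40353607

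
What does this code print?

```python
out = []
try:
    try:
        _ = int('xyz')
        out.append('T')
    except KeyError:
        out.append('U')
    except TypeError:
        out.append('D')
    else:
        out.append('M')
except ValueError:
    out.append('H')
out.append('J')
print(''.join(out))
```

Execution trace: 'H' (outer except ValueError) → 'J' (after the try/except). Output: HJ

Answer: HJ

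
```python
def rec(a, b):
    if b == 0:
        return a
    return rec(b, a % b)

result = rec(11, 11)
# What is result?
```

rec(11, 11) -> rec(11, 0) -> 11

Answer: 11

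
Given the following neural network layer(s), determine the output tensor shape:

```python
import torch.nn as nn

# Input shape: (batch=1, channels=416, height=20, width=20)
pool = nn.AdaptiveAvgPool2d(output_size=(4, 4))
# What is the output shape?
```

Input: (1, 416, 20, 20) -> Output: (1, 416, 4, 4)

Answer: (1, 416, 4, 4)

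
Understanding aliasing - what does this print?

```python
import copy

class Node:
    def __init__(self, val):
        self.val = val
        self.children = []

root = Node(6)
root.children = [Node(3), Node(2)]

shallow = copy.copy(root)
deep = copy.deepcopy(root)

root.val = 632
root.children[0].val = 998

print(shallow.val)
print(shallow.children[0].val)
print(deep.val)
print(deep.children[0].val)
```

Key concept: deep copy with custom objects.
Step by step:
`root = Node(6)` → root = Node(val=6, children=[])
`root.children = [Node(3), Node(2)]` → root = Node(val=6, children=[Node(val=3, children=[]), Node(val=2, children=[])])
`shallow = copy.copy(root)` → shallow = Node(val=6, children=[Node(val=3, children=[]), Node(val=2, children=[])])
`deep = copy.deepcopy(root)` → deep = Node(val=6, children=[Node(val=3, children=[]), Node(val=2, children=[])])
`root.val = 632` → root = Node(val=632, children=[Node(val=3, children=[]), Node(val=2, children=[])])
`root.children[0].val = 998` → root = Node(val=632, children=[Node(val=998, children=[]), Node(val=2, children=[])]); shallow = Node(val=6, children=[Node(val=998, children=[]), Node(val=2, children=[])])
`print(shallow.val)` → prints 6
`print(shallow.children[0].val)` → prints 998
`print(deep.val)` → prints 6
`print(deep.children[0].val)` → prints 3

Answer:
6
998
6
3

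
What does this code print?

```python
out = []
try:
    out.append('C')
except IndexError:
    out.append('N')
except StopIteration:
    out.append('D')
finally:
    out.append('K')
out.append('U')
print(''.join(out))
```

Execution trace: 'C' (try body, no exception) → 'K' (finally) → 'U' (after the try/except). Output: CKU

Answer: CKU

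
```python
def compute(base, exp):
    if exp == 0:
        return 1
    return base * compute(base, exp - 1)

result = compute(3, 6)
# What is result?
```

compute(3, 6) = 3 * 3 * 3 * 3 * 3 * 3 = 729

Answer: 729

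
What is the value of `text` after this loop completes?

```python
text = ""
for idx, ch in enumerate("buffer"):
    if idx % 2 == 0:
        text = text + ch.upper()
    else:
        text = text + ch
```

Uppercase even positions in 'buffer'
`text` takes the values: "" → "B" → "Bu" → "BuF" → "BuFf" → "BuFfE" → "BuFfEr"

Answer: "BuFfEr"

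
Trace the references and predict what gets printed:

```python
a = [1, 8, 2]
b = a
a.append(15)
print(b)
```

Key concept: basic list aliasing.
Step by step:
`a = [1, 8, 2]` → a = [1, 8, 2]
`b = a` → b = [1, 8, 2] (same object as a)
`a.append(15)` → a = [1, 8, 2, 15] (same object as b); b = [1, 8, 2, 15] (same object as a)
`print(b)` → prints [1, 8, 2, 15]

Answer: [1, 8, 2, 15]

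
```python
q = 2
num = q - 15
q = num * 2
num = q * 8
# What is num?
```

Trace:
`q = 2` → q = 2
`num = q - 15` → num = -13
`q = num * 2` → q = -26
`num = q * 8` → num = -208
So num = -208

Answer: -208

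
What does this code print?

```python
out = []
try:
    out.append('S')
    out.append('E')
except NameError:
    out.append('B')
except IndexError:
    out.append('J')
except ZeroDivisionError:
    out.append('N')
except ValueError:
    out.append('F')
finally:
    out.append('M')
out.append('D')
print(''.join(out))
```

Execution trace: 'S' (try body) → 'E' (try body, no exception) → 'M' (finally) → 'D' (after the try/except). Output: SEMD

Answer: SEMD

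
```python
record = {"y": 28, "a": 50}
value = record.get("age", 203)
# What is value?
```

Trace:
`record = {"y": 28, "a": 50}` → record = {'y': 28, 'a': 50}
`value = record.get("age", 203)` → value = 203
So value = 203

Answer: 203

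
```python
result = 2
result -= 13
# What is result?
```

Trace:
`result = 2` → result = 2
`result -= 13` → result = -11
So result = -11

Answer: -11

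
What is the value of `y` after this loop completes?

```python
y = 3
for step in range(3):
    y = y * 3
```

Multiply by 3, 3 times: 3 * 3^3 = 81
`y` takes the values: 3 → 9 → 27 → 81

Answer: 81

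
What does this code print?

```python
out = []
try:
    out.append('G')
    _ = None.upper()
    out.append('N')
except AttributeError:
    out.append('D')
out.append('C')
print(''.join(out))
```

Execution trace: 'G' (try body) → 'D' (except AttributeError) → 'C' (after the try/except). Output: GDC

Answer: GDC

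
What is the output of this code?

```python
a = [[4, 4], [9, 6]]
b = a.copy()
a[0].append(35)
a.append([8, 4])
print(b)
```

Key concept: shallow copy with nested lists.
Step by step:
`a = [[4, 4], [9, 6]]` → a = [[4, 4], [9, 6]]
`b = a.copy()` → b = [[4, 4], [9, 6]]
`a[0].append(35)` → a = [[4, 4, 35], [9, 6]]; b = [[4, 4, 35], [9, 6]]
`a.append([8, 4])` → a = [[4, 4, 35], [9, 6], [8, 4]]
`print(b)` → prints [[4, 4, 35], [9, 6]]

Answer: [[4, 4, 35], [9, 6]]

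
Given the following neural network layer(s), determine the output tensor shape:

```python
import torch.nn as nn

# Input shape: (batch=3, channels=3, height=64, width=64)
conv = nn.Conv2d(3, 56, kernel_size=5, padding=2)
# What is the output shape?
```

Input: (3, 3, 64, 64) -> Output: (3, 56, 64, 64)

Answer: (3, 56, 64, 64)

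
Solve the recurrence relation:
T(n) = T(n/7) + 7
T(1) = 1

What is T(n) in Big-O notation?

Each step divides n by 7 and adds 7. After log_7(n) steps we reach T(1)=1. So T(n) = 7·log_7(n) + 1 = O(log n).

Answer: O(log n)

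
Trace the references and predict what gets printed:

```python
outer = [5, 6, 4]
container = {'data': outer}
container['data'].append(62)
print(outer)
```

Key concept: dict holds reference to list.
Step by step:
`outer = [5, 6, 4]` → outer = [5, 6, 4]
`container = {'data': outer}` → container = {'data': [5, 6, 4]}
`container['data'].append(62)` → outer = [5, 6, 4, 62]; container = {'data': [5, 6, 4, 62]}
`print(outer)` → prints [5, 6, 4, 62]

Answer: [5, 6, 4, 62]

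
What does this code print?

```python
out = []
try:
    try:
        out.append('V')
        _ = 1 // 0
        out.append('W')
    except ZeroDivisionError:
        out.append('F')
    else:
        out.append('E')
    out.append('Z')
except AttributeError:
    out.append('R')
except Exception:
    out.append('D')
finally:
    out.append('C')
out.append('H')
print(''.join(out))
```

Execution trace: 'V' (inner try body) → 'F' (inner except ZeroDivisionError) → 'Z' (try body, no exception) → 'C' (finally) → 'H' (after the try/except). Output: VFZCH

Answer: VFZCH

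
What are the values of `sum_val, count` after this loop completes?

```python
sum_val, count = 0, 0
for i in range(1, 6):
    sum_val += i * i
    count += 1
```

Sum of squares and count
`sum_val, count` takes the values: (0, 0) → (1, 0) → (1, 1) → (5, 1) → (5, 2) → (14, 2) → (14, 3) → (30, 3) → (30, 4) → (55, 4) → (55, 5)

Answer: 55, 5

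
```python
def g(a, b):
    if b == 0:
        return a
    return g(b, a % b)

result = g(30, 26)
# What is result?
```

g(30, 26) -> g(26, 4) -> g(4, 2) -> g(2, 0) -> 2

Answer: 2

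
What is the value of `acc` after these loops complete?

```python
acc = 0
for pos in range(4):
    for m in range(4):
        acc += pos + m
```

Sum of all pos+m for pos,m in 4x4
`acc` takes the values: 0 → 1 → 3 → 6 → 7 → 9 → 12 → 16 → 18 → 21 → 25 → 30 → 33 → 37 → 42 → 48

Answer: 48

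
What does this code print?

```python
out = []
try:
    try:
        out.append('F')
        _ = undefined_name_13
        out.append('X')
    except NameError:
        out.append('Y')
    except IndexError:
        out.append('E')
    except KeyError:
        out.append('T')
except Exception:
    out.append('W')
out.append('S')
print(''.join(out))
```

Execution trace: 'F' (inner try body) → 'Y' (inner except NameError) → 'S' (after the try/except). Output: FYS

Answer: FYS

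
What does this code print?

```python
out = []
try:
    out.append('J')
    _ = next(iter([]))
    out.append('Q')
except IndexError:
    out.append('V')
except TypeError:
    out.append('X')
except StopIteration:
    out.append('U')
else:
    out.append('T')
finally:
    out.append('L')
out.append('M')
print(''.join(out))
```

Execution trace: 'J' (try body) → 'U' (except StopIteration) → 'L' (finally) → 'M' (after the try/except). Output: JULM

Answer: JULM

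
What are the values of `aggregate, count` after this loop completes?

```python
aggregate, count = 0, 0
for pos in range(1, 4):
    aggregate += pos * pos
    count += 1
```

Sum of squares and count
`aggregate, count` takes the values: (0, 0) → (1, 0) → (1, 1) → (5, 1) → (5, 2) → (14, 2) → (14, 3)

Answer: 14, 3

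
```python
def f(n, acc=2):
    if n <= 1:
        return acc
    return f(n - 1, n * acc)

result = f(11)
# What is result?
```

Accumulator trace (n, acc): (11, 2) -> (10, 22) -> (9, 220) -> (8, 1980) -> (7, 15840) -> (6, 110880) -> (5, 665280) -> (4, 3326400) -> (3, 13305600) -> (2, 39916800) -> (1, 79833600) -> return 79833600

Answer: 79833600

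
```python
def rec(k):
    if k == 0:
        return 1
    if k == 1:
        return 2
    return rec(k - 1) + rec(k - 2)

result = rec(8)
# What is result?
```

Build up from base cases: rec(0)=1, rec(1)=2, rec(2)=3, rec(3)=5, rec(4)=8, rec(5)=13, rec(6)=21, ..., rec(8)=55

Answer: 55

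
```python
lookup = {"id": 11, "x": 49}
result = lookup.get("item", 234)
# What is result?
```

Trace:
`lookup = {"id": 11, "x": 49}` → lookup = {'id': 11, 'x': 49}
`result = lookup.get("item", 234)` → result = 234
So result = 234

Answer: 234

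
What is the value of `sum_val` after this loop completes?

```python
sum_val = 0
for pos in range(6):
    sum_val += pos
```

Sum of 0 to 5 = 15
`sum_val` takes the values: 0 → 1 → 3 → 6 → 10 → 15

Answer: 15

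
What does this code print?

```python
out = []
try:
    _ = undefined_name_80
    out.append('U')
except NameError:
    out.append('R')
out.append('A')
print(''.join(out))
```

Execution trace: 'R' (except NameError) → 'A' (after the try/except). Output: RA

Answer: RA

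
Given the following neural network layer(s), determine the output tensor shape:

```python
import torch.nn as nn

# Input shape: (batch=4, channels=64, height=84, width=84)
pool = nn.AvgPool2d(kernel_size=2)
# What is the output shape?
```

Input: (4, 64, 84, 84) -> Output: (4, 64, 42, 42)

Answer: (4, 64, 42, 42)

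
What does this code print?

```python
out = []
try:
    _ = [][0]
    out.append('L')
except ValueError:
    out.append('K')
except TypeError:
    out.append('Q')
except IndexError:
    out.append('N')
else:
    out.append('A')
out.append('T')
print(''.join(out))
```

Execution trace: 'N' (except IndexError) → 'T' (after the try/except). Output: NT

Answer: NT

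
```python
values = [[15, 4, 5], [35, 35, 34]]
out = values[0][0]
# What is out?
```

Trace:
`values = [[15, 4, 5], [35, 35, 34]]` → values = [[15, 4, 5], [35, 35, 34]]
`out = values[0][0]` → out = 15
So out = 15

Answer: 15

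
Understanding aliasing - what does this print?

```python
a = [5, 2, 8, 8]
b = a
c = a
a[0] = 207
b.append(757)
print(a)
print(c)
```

Key concept: multiple aliases.
Step by step:
`a = [5, 2, 8, 8]` → a = [5, 2, 8, 8]
`b = a` → b = [5, 2, 8, 8] (same object as a)
`c = a` → c = [5, 2, 8, 8] (same object as a, b)
`a[0] = 207` → a = [207, 2, 8, 8] (same object as b, c); b = [207, 2, 8, 8] (same object as a, c); c = [207, 2, 8, 8] (same object as a, b)
`b.append(757)` → a = [207, 2, 8, 8, 757] (same object as b, c); b = [207, 2, 8, 8, 757] (same object as a, c); c = [207, 2, 8, 8, 757] (same object as a, b)
`print(a)` → prints [207, 2, 8, 8, 757]
`print(c)` → prints [207, 2, 8, 8, 757]

Answer:
[207, 2, 8, 8, 757]
[207, 2, 8, 8, 757]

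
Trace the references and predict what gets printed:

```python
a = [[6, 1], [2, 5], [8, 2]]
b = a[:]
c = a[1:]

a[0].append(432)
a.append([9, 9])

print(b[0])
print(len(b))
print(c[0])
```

Key concept: slice with nested mutation.
Step by step:
`a = [[6, 1], [2, 5], [8, 2]]` → a = [[6, 1], [2, 5], [8, 2]]
`b = a[:]` → b = [[6, 1], [2, 5], [8, 2]]
`c = a[1:]` → c = [[2, 5], [8, 2]]
`a[0].append(432)` → a = [[6, 1, 432], [2, 5], [8, 2]]; b = [[6, 1, 432], [2, 5], [8, 2]]
`a.append([9, 9])` → a = [[6, 1, 432], [2, 5], [8, 2], [9, 9]]
`print(b[0])` → prints [6, 1, 432]
`print(len(b))` → prints 3
`print(c[0])` → prints [2, 5]

Answer:
[6, 1, 432]
3
[2, 5]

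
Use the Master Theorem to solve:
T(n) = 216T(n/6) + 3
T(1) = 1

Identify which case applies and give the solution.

a=216, b=6, f(n)=3. log_6(216) = 3. Since c=0 < 3, Case 1 applies: T(n) = Θ(n^log_b(a)) = O(n^3).

Answer: O(n^3) - Case 1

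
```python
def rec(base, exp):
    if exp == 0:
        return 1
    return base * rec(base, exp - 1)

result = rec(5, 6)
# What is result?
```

rec(5, 6) = 5 * 5 * 5 * 5 * 5 * 5 = 15625

Answer: 15625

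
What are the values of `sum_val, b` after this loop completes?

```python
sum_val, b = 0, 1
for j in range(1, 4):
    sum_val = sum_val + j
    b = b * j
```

Sum and factorial of 1 to 3
`sum_val, b` takes the values: (0, 1) → (1, 1) → (3, 1) → (3, 2) → (6, 2) → (6, 6)

Answer: 6, 6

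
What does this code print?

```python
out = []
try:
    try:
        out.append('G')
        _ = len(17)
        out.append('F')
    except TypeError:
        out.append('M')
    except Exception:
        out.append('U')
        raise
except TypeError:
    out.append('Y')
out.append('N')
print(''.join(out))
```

Execution trace: 'G' (inner try body) → 'M' (inner except TypeError) → 'N' (after the try/except). Output: GMN

Answer: GMN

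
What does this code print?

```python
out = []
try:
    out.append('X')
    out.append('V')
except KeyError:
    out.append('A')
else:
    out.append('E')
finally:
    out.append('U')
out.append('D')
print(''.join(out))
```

Execution trace: 'X' (try body) → 'V' (try body, no exception) → 'E' (else) → 'U' (finally) → 'D' (after the try/except). Output: XVEUD

Answer: XVEUD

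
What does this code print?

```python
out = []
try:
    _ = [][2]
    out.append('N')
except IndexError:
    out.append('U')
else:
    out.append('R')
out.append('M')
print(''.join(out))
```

Execution trace: 'U' (except IndexError) → 'M' (after the try/except). Output: UM

Answer: UM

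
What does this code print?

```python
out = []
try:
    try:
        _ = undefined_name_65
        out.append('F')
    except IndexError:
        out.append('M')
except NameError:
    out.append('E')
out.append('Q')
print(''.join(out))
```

Execution trace: 'E' (outer except NameError) → 'Q' (after the try/except). Output: EQ

Answer: EQ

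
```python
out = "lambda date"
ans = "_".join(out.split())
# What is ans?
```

Trace:
`out = "lambda date"` → out = 'lambda date'
`ans = "_".join(out.split())` → ans = 'lambda_date'
So ans = 'lambda_date'

Answer: 'lambda_date'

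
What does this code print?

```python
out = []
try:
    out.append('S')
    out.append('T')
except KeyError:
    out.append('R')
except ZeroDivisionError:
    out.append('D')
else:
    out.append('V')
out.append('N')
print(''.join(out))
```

Execution trace: 'S' (try body) → 'T' (try body, no exception) → 'V' (else) → 'N' (after the try/except). Output: STVN

Answer: STVN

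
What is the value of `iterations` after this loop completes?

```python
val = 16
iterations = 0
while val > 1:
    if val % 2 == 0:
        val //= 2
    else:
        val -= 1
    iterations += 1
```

Steps to reduce 16 to 1
`iterations` takes the values: 0 → 1 → 2 → 3 → 4

Answer: 4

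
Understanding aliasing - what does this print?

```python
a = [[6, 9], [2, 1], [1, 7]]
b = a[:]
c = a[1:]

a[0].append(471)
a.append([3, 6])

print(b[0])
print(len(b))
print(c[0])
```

Key concept: slice with nested mutation.
Step by step:
`a = [[6, 9], [2, 1], [1, 7]]` → a = [[6, 9], [2, 1], [1, 7]]
`b = a[:]` → b = [[6, 9], [2, 1], [1, 7]]
`c = a[1:]` → c = [[2, 1], [1, 7]]
`a[0].append(471)` → a = [[6, 9, 471], [2, 1], [1, 7]]; b = [[6, 9, 471], [2, 1], [1, 7]]
`a.append([3, 6])` → a = [[6, 9, 471], [2, 1], [1, 7], [3, 6]]
`print(b[0])` → prints [6, 9, 471]
`print(len(b))` → prints 3
`print(c[0])` → prints [2, 1]

Answer:
[6, 9, 471]
3
[2, 1]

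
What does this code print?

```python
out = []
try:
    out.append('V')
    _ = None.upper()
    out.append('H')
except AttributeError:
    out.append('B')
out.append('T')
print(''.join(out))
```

Execution trace: 'V' (try body) → 'B' (except AttributeError) → 'T' (after the try/except). Output: VBT

Answer: VBT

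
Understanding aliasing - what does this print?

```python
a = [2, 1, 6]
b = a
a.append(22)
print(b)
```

Key concept: basic list aliasing.
Step by step:
`a = [2, 1, 6]` → a = [2, 1, 6]
`b = a` → b = [2, 1, 6] (same object as a)
`a.append(22)` → a = [2, 1, 6, 22] (same object as b); b = [2, 1, 6, 22] (same object as a)
`print(b)` → prints [2, 1, 6, 22]

Answer: [2, 1, 6, 22]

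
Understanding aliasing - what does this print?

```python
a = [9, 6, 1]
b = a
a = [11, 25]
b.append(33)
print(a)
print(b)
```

Key concept: rebinding vs mutation: a is rebound to a new list, b still points at the original.
Step by step:
`a = [9, 6, 1]` → a = [9, 6, 1]
`b = a` → b = [9, 6, 1] (same object as a)
`a = [11, 25]` → a = [11, 25]
`b.append(33)` → b = [9, 6, 1, 33]
`print(a)` → prints [11, 25]
`print(b)` → prints [9, 6, 1, 33]

Answer:
[11, 25]
[9, 6, 1, 33]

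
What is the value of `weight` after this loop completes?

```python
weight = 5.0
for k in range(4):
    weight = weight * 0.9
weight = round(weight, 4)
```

Exponential decay: 5.0 * 0.9^4
`weight` takes the values: 5.0 → 4.5 → 4.05 → 3.645 → 3.2805

Answer: 3.2805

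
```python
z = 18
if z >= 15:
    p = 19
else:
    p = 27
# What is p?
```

Trace:
`z = 18` → z = 18
`if z >= 15: ...` → z >= 15 is True → p = 19
So p = 19

Answer: 19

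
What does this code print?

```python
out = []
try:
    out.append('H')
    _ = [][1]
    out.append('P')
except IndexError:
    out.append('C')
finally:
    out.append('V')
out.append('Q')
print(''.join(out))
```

Execution trace: 'H' (try body) → 'C' (except IndexError) → 'V' (finally) → 'Q' (after the try/except). Output: HCVQ

Answer: HCVQ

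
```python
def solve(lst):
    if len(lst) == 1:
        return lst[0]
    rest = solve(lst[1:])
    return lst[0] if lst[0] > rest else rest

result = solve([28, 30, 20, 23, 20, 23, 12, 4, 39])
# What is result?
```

Recursive max over [28, 30, 20, 23, 20, 23, 12, 4, 39] = 39

Answer: 39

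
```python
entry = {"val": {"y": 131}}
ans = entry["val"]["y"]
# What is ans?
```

Trace:
`entry = {"val": {"y": 131}}` → entry = {'val': {'y': 131}}
`ans = entry["val"]["y"]` → ans = 131
So ans = 131

Answer: 131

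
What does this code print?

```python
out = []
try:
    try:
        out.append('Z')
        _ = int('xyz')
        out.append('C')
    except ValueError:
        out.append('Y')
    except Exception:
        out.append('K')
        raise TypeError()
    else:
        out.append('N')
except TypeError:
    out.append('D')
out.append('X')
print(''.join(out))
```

Execution trace: 'Z' (try body) → 'Y' (except ValueError) → 'X' (after the try/except). Output: ZYX

Answer: ZYX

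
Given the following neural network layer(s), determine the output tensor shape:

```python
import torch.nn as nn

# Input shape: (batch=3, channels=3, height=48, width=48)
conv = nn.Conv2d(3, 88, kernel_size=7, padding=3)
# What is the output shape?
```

Input: (3, 3, 48, 48) -> Output: (3, 88, 48, 48)

Answer: (3, 88, 48, 48)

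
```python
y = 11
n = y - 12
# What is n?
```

Trace:
`y = 11` → y = 11
`n = y - 12` → n = -1
So n = -1

Answer: -1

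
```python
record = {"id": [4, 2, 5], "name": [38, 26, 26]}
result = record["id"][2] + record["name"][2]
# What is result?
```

Trace:
`record = {"id": [4, 2, 5], "name": [38, 26, 26]}` → record = {'id': [4, 2, 5], 'name': [38, 26, 26]}
`result = record["id"][2] + record["name"][2]` → result = 31
So result = 31

Answer: 31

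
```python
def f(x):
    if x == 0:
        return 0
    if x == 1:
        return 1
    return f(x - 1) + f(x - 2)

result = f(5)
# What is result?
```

Build up from base cases: f(0)=0, f(1)=1, f(2)=1, f(3)=2, f(4)=3, f(5)=5

Answer: 5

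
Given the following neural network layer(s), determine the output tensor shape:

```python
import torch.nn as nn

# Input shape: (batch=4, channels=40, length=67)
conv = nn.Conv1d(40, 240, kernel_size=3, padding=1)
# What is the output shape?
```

Input: (4, 40, 67) -> Output: (4, 240, 67)

Answer: (4, 240, 67)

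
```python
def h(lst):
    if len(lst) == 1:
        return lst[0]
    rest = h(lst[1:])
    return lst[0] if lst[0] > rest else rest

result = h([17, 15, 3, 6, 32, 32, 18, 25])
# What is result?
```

Recursive max over [17, 15, 3, 6, 32, 32, 18, 25] = 32

Answer: 32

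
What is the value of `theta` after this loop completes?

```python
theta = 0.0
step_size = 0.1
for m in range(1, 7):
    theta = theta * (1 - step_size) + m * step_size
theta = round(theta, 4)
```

Moving average with lr=0.1
`theta` takes the values: 0.0 → 0.1 → 0.29 → 0.561 → 0.9049 → 1.31441 → 1.782969 → 1.783

Answer: 1.783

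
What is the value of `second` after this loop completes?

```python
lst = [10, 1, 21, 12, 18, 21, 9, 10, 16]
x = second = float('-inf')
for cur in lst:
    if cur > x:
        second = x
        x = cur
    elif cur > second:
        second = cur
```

Second largest (with repeats) in [10, 1, 21, 12, 18, 21, 9, 10, 16]
`second` takes the values: -inf → 1 → 10 → 12 → 18 → 21

Answer: 21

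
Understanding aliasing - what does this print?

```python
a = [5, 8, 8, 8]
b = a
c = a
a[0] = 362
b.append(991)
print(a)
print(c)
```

Key concept: multiple aliases.
Step by step:
`a = [5, 8, 8, 8]` → a = [5, 8, 8, 8]
`b = a` → b = [5, 8, 8, 8] (same object as a)
`c = a` → c = [5, 8, 8, 8] (same object as a, b)
`a[0] = 362` → a = [362, 8, 8, 8] (same object as b, c); b = [362, 8, 8, 8] (same object as a, c); c = [362, 8, 8, 8] (same object as a, b)
`b.append(991)` → a = [362, 8, 8, 8, 991] (same object as b, c); b = [362, 8, 8, 8, 991] (same object as a, c); c = [362, 8, 8, 8, 991] (same object as a, b)
`print(a)` → prints [362, 8, 8, 8, 991]
`print(c)` → prints [362, 8, 8, 8, 991]

Answer:
[362, 8, 8, 8, 991]
[362, 8, 8, 8, 991]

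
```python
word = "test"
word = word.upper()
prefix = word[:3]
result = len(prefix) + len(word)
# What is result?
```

Trace:
`word = "test"` → word = 'test'
`word = word.upper()` → word = 'TEST'
`prefix = word[:3]` → prefix = 'TES'
`result = len(prefix) + len(word)` → result = 7
So result = 7

Answer: 7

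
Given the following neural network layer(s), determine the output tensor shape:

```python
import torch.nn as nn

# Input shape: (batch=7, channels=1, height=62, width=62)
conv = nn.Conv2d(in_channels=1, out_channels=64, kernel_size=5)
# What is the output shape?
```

Input: (7, 1, 62, 62) -> Output: (7, 64, 58, 58)

Answer: (7, 64, 58, 58)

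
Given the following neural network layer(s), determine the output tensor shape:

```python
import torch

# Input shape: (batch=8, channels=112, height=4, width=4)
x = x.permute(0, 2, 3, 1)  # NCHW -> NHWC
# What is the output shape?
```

Input: (8, 112, 4, 4) -> Output: (8, 4, 4, 112)

Answer: (8, 4, 4, 112)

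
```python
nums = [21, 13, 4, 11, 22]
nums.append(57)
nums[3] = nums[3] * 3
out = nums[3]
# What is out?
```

Trace:
`nums = [21, 13, 4, 11, 22]` → nums = [21, 13, 4, 11, 22]
`nums.append(57)` → nums = [21, 13, 4, 11, 22, 57]
`nums[3] = nums[3] * 3` → nums = [21, 13, 4, 33, 22, 57]
`out = nums[3]` → out = 33
So out = 33

Answer: 33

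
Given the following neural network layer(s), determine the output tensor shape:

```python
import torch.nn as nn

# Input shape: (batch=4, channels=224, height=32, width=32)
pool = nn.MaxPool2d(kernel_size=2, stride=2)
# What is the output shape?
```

Input: (4, 224, 32, 32) -> Output: (4, 224, 16, 16)

Answer: (4, 224, 16, 16)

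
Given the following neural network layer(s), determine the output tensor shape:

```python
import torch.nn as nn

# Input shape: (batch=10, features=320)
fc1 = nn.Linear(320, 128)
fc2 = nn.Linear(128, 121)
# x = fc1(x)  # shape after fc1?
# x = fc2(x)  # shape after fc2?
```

Input: (10, 320) -> after fc1: (10, 128) -> Output: (10, 121)

Answer: (10, 121)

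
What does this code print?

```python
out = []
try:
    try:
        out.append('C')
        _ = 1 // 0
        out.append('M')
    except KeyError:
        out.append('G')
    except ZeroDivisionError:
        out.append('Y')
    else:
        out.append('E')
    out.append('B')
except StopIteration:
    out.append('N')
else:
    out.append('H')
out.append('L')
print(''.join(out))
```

Execution trace: 'C' (inner try body) → 'Y' (inner except ZeroDivisionError) → 'B' (try body, no exception) → 'H' (else) → 'L' (after the try/except). Output: CYBHL

Answer: CYBHL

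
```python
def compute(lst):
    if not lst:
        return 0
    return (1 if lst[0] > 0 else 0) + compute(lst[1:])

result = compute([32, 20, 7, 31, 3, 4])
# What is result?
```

Count of positive elements in [32, 20, 7, 31, 3, 4] = 6

Answer: 6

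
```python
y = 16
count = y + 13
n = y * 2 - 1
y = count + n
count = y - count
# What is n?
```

Trace:
`y = 16` → y = 16
`count = y + 13` → count = 29
`n = y * 2 - 1` → n = 31
`y = count + n` → y = 60
`count = y - count` → count = 31
So n = 31

Answer: 31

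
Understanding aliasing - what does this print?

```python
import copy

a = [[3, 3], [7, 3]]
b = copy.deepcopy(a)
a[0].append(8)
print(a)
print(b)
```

Key concept: deep copy is fully independent.
Step by step:
`a = [[3, 3], [7, 3]]` → a = [[3, 3], [7, 3]]
`b = copy.deepcopy(a)` → b = [[3, 3], [7, 3]]
`a[0].append(8)` → a = [[3, 3, 8], [7, 3]]
`print(a)` → prints [[3, 3, 8], [7, 3]]
`print(b)` → prints [[3, 3], [7, 3]]

Answer:
[[3, 3, 8], [7, 3]]
[[3, 3], [7, 3]]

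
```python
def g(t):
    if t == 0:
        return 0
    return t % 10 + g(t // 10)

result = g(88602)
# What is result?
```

Sum of digits of 88602: 2 + 0 + 6 + 8 + 8 = 24

Answer: 24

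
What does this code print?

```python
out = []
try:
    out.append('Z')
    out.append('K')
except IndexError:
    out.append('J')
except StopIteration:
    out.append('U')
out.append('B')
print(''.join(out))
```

Execution trace: 'Z' (try body) → 'K' (try body, no exception) → 'B' (after the try/except). Output: ZKB

Answer: ZKB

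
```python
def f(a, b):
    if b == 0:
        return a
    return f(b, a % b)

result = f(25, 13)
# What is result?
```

f(25, 13) -> f(13, 12) -> f(12, 1) -> f(1, 0) -> 1

Answer: 1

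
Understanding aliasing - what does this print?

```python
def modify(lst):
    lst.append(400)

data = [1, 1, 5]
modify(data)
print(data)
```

Key concept: function modifies passed list.
Step by step:
`data = [1, 1, 5]` → data = [1, 1, 5]
`modify(data)` → data = [1, 1, 5, 400]
`print(data)` → prints [1, 1, 5, 400]

Answer: [1, 1, 5, 400]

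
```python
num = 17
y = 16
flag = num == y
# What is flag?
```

Trace:
`num = 17` → num = 17
`y = 16` → y = 16
`flag = num == y` → flag = False
So flag = False

Answer: False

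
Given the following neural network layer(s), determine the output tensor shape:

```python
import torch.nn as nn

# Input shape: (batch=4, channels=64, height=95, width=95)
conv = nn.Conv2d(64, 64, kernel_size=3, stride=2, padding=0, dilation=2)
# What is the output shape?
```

Input: (4, 64, 95, 95) -> Output: (4, 64, 46, 46)

Answer: (4, 64, 46, 46)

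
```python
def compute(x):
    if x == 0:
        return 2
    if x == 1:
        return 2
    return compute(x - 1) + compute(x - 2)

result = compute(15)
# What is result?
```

Build up from base cases: compute(0)=2, compute(1)=2, compute(2)=4, compute(3)=6, compute(4)=10, compute(5)=16, compute(6)=26, ..., compute(15)=1974

Answer: 1974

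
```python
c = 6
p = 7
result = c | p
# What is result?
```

Trace:
`c = 6` → c = 6
`p = 7` → p = 7
`result = c | p` → result = 7
So result = 7

Answer: 7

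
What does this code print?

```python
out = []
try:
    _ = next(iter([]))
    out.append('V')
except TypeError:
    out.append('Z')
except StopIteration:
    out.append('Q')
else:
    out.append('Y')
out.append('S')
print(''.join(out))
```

Execution trace: 'Q' (except StopIteration) → 'S' (after the try/except). Output: QS

Answer: QS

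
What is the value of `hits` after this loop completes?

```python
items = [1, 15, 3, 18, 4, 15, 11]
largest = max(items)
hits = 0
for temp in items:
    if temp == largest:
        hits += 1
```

Count of max value 18 in [1, 15, 3, 18, 4, 15, 11]
`hits` takes the values: 0 → 1

Answer: 1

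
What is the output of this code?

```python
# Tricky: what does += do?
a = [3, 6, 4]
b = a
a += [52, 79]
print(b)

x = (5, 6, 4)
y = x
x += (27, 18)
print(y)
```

Key concept: += behavior differs for mutable vs immutable.
Step by step:
`a = [3, 6, 4]` → a = [3, 6, 4]
`b = a` → b = [3, 6, 4] (same object as a)
`a += [52, 79]` → a = [3, 6, 4, 52, 79] (same object as b); b = [3, 6, 4, 52, 79] (same object as a)
`print(b)` → prints [3, 6, 4, 52, 79]
`x = (5, 6, 4)` → x = (5, 6, 4)
`y = x` → y = (5, 6, 4)
`x += (27, 18)` → x = (5, 6, 4, 27, 18)
`print(y)` → prints (5, 6, 4)

Answer:
[3, 6, 4, 52, 79]
(5, 6, 4)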